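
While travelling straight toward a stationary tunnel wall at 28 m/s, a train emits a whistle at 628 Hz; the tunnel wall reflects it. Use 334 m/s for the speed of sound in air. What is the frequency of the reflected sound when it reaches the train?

The tunnel wall receives the sound from a moving source: f₁ = f₀ · v/(v − v_e) = 628 × 334/306 ≈ 685 Hz.
On the return leg the train is a moving observer: f₂ = f₁ · (v + v_e)/v = 685 × 362/334 ≈ 743 Hz.

743 Hz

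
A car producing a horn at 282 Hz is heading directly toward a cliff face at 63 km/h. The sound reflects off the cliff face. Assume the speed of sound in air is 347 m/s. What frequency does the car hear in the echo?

312 Hz

63 km/h = 17.5 m/s.
The cliff face receives the sound from a moving source: f₁ = f₀ · v/(v − v_e) = 282 × 347/329.5 ≈ 297 Hz.
On the return leg the car is a moving observer: f₂ = f₁ · (v + v_e)/v = 297 × 364.5/347 ≈ 312 Hz.
Equivalently f₂ = f₀ · (v + v_e)/(v − v_e).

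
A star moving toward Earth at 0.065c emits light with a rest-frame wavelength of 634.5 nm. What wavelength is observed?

Relativistic Doppler for wavelength: λ' = λ₀ · √((1 − β)/(1 + β)).
λ' = 634.5 × √(0.9350/1.0650) = 634.5 × 0.93698 ≈ 594.5 nm.

594.5 nm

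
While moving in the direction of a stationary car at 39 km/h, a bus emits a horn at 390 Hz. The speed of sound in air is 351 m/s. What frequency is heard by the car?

39 km/h = 10.83 m/s.
Only the source moves, toward the listener, so f' = f · v/(v − v_s).
f' = 390 × 351/(351 − 10.83) = 390 × 351/340.2 ≈ 402 Hz.

402 Hz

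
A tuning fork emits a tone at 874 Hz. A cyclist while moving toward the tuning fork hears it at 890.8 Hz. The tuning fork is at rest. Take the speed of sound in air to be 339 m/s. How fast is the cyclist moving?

f' = f · (v + v_o)/v ⇒ v_o = v · |f'/f − 1|.
v_o = 339 × |890.8/874 − 1| = 339 × 0.01922 ≈ 6.5 m/s.

6.5 m/s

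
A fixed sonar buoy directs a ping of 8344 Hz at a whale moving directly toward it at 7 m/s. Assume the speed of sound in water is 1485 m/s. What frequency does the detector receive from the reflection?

The whale first receives the wave as a moving observer: f₁ = f₀ · (v + u)/v = 8344 × (1485 + 7)/1485 ≈ 8383 Hz.
The reflection then acts as a moving source: f₂ = f₁ · v/(v − u) ≈ 8423 Hz.

8423 Hz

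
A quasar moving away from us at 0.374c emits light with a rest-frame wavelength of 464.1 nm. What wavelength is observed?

687.6 nm

Relativistic Doppler for wavelength: λ' = λ₀ · √((1 + β)/(1 − β)).
λ' = 464.1 × √(1.3740/0.6260) = 464.1 × 1.48152 ≈ 687.6 nm.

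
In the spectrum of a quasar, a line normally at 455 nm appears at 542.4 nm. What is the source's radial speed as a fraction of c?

0.174c

λ'/λ₀ = 1.1921 > 1 (redshift), so the source is receding.
λ'/λ₀ = √((1 + β)/(1 − β)) for a receding source ⇒ β = (r² − 1)/(r² + 1) with r = λ'/λ₀.
β = (1.4211 − 1)/(1.4211 + 1) ≈ 0.174.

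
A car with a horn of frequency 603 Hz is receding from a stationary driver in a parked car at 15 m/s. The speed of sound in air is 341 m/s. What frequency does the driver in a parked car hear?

Moving source, stationary observer: f' = f · v/(v + v_s) since the source is receding.
f' = 603 × 341/(341 + 15) = 603 × 341/356 ≈ 578 Hz.

578 Hz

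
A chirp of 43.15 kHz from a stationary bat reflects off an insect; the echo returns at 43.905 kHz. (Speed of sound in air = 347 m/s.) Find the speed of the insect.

Double Doppler shift off a moving reflector: f₂ = f₀ · (v + u)/(v − u) (u > 0 toward emitter).
Rearranging, u = v · (f₂ − f₀)/(f₂ + f₀) = 347 × 0.755/87.055 ≈ 3.0 m/s.
So the insect is moving at 3.0 m/s toward the emitter.

3.0 m/s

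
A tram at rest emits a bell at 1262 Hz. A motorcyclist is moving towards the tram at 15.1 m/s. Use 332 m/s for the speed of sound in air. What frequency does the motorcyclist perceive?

1319 Hz

Only the observer moves, toward the source, so f' = f · (v + v_o)/v.
f' = 1262 × (332 + 15.1)/332 = 1262 × 347.1/332 ≈ 1319 Hz.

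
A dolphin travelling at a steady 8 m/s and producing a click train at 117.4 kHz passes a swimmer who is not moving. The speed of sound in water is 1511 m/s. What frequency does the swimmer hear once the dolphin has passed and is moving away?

Receding: f₂ = f · v/(v + v_s) = 117.4 × 1511/1519 ≈ 116.8 kHz.

116.8 kHz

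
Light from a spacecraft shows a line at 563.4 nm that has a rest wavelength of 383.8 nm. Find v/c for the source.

λ'/λ₀ = 1.4680 > 1 (redshift), so the source is receding.
λ'/λ₀ = √((1 + β)/(1 − β)) for a receding source ⇒ β = (r² − 1)/(r² + 1) with r = λ'/λ₀.
β = (2.1549 − 1)/(2.1549 + 1) ≈ 0.366.

0.366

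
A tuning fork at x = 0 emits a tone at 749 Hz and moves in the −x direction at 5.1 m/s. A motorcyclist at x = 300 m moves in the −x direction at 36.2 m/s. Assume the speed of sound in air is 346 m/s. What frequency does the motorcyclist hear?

815 Hz

The observer lies on the +x side, so the source is heading away from the observer and the observer is heading toward the source.
With source receding and observer approaching, f' = f · (v + v_o)/(v + v_s).
f' = 749 × (346 + 36.2)/(346 + 5.1) = 749 × 382.2/351.1 ≈ 815 Hz.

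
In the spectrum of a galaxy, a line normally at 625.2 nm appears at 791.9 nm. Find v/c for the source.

λ'/λ₀ = 1.2666 > 1 (redshift), so the source is receding.
λ'/λ₀ = √((1 + β)/(1 − β)) for a receding source ⇒ β = (r² − 1)/(r² + 1) with r = λ'/λ₀.
β = (1.6044 − 1)/(1.6044 + 1) ≈ 0.232.

0.232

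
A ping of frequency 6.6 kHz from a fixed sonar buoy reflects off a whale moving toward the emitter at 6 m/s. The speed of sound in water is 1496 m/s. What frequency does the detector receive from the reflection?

6.65 kHz

The whale first receives the wave as a moving observer: f₁ = f₀ · (v + u)/v = 6.6 × (1496 + 6)/1496 ≈ 6.63 kHz.
On reflection it acts as a source moving toward the stationary detector: f₂ = f₁ · v/(v − u) = 6.63 × 1496/1490 ≈ 6.65 kHz.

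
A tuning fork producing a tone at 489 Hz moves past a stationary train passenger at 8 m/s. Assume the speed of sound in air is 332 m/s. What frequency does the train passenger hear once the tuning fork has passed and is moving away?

Receding: f₂ = f · v/(v + v_s) = 489 × 332/340 ≈ 477 Hz.

477 Hz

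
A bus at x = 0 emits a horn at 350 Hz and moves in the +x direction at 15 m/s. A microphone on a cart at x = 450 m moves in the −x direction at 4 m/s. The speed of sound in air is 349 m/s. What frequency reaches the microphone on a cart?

370 Hz

The observer lies on the +x side, so the source is heading toward the observer and the observer is heading toward the source.
General Doppler shift: f' = f · (v + v_o)/(v − v_s).
f' = 350 × (349 + 4)/(349 − 15) = 350 × 353/334 ≈ 370 Hz.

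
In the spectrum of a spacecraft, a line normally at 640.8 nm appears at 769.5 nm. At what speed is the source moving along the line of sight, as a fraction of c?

λ'/λ₀ = 1.2008 > 1 (redshift), so the source is receding.
λ'/λ₀ = √((1 + β)/(1 − β)) for a receding source ⇒ β = (r² − 1)/(r² + 1) with r = λ'/λ₀.
β = (1.4420 − 1)/(1.4420 + 1) ≈ 0.181.

0.181c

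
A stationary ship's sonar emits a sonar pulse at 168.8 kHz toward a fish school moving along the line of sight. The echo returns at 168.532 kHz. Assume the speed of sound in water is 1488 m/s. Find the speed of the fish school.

1.18 m/s

Double Doppler shift off a moving reflector: f₂ = f₀ · (v + u)/(v − u) (u > 0 toward emitter).
Rearranging, u = v · (f₂ − f₀)/(f₂ + f₀) = 1488 × -0.268/337.332 ≈ -1.18 m/s.
So the fish school is moving at 1.18 m/s away from the emitter.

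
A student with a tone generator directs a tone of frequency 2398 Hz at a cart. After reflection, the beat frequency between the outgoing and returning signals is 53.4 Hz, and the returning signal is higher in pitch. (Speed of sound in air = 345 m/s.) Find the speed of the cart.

3.8 m/s

Double Doppler shift off a moving reflector: f₂ = f₀ · (v + u)/(v − u) (u > 0 toward emitter).
Returning signal is higher, so f₂ = f₀ + Δf = 2398 + 53.4 = 2451.4 Hz.
Rearranging, u = v · (f₂ − f₀)/(f₂ + f₀) = 345 × 53.4/4849.4 ≈ 3.8 m/s.
So the cart is moving at 3.8 m/s toward the emitter.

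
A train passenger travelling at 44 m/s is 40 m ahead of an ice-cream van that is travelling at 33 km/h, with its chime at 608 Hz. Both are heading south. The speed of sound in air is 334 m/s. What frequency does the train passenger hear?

543 Hz

33 km/h = 9.167 m/s.
The train passenger is ahead, so the ice-cream van is moving toward it while the train passenger is moving away from the ice-cream van.
General Doppler shift: f' = f · (v − v_o)/(v − v_s).
f' = 608 × (334 − 44)/(334 − 9.167) = 608 × 290/324.83 ≈ 543 Hz.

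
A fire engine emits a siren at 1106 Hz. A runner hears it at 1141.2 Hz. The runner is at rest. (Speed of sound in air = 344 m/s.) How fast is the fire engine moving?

10.6 m/s

f' > f, so the fire engine is approaching.
f' = f · v/(v − v_s) ⇒ v_s = v · |1 − f/f'|.
v_s = 344 × |1 − 1106/1141.2| = 344 × 0.03084 ≈ 10.6 m/s.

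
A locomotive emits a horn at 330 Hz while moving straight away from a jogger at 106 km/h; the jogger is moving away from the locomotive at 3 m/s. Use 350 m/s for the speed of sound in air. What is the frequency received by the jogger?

302 Hz

106 km/h = 29.44 m/s.
With source receding and observer receding, f' = f · (v − v_o)/(v + v_s).
f' = 330 × (350 − 3)/(350 + 29.44) = 330 × 347/379.44 ≈ 302 Hz.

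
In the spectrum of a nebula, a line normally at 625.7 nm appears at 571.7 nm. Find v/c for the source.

0.090

λ'/λ₀ = 0.9137 < 1 (blueshift), so the source is approaching.
λ'/λ₀ = √((1 − β)/(1 + β)) for an approaching source ⇒ β = (1 − r²)/(1 + r²) with r = λ'/λ₀.
β = (1 − 0.8348)/(1 + 0.8348) ≈ 0.090.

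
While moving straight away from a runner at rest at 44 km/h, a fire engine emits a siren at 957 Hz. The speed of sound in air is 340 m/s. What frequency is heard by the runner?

924 Hz

44 km/h = 12.22 m/s.
With the source moving away from a stationary observer, f' = f · v/(v + v_s).
f' = 957 × 340/(340 + 12.22) = 957 × 340/352.2 ≈ 924 Hz.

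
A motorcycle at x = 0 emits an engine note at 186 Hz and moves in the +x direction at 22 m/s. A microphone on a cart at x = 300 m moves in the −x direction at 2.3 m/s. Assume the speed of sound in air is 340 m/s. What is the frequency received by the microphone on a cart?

200 Hz

The observer lies on the +x side, so the source is heading toward the observer and the observer is heading toward the source.
With source approaching and observer approaching, f' = f · (v + v_o)/(v − v_s).
f' = 186 × (340 + 2.3)/(340 − 22) = 186 × 342.3/318 ≈ 200 Hz.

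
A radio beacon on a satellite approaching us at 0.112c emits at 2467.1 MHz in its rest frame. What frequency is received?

2760.8 MHz

Relativistic Doppler for frequency: f' = f₀ · √((1 + β)/(1 − β)).
f' = 2467.1 × √(1.1120/0.8880) = 2467.1 × 1.11904 ≈ 2760.8 MHz.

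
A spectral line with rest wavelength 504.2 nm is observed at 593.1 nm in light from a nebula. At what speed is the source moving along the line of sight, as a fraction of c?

0.161c

λ'/λ₀ = 1.1763 > 1 (redshift), so the source is receding.
λ'/λ₀ = √((1 + β)/(1 − β)) for a receding source ⇒ β = (r² − 1)/(r² + 1) with r = λ'/λ₀.
β = (1.3837 − 1)/(1.3837 + 1) ≈ 0.161.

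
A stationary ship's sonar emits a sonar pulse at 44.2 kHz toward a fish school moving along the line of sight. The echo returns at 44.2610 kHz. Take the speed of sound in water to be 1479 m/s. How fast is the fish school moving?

Double Doppler shift off a moving reflector: f₂ = f₀ · (v + u)/(v − u) (u > 0 toward emitter).
Rearranging, u = v · (f₂ − f₀)/(f₂ + f₀) = 1479 × 0.0610/88.4610 ≈ 1.02 m/s.
So the fish school is moving at 1.02 m/s toward the emitter.

1.02 m/s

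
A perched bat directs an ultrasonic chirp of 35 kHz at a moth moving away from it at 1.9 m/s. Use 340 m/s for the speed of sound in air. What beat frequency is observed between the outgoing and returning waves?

The moth first receives the wave as a moving observer: f₁ = f₀ · (v − u)/v = 35 × (340 − 1.9)/340 ≈ 34.804 kHz.
On reflection it acts as a source moving away from the stationary detector: f₂ = f₁ · v/(v + u) = 34.804 × 340/341.9 ≈ 34.611 kHz.
Equivalently f₂ = f₀ · (v − u)/(v + u).
Beat frequency (with f₀ = 35000 Hz): |f₂ − f₀| = 2u·f₀/(v + u) = 2 × 1.9 × 35000/341.9 ≈ 389 Hz.

389 Hz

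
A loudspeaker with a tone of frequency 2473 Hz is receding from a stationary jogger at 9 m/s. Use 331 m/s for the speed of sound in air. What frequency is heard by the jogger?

With the source moving away from a stationary observer, f' = f · v/(v + v_s).
f' = 2473 × 331/(331 + 9) = 2473 × 331/340 ≈ 2408 Hz.

2408 Hz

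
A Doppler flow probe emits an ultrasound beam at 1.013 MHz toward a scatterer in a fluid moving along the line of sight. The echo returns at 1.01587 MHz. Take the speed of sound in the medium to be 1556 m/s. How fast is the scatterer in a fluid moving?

Double Doppler shift off a moving reflector: f₂ = f₀ · (v + u)/(v − u) (u > 0 toward emitter).
Rearranging, u = v · (f₂ − f₀)/(f₂ + f₀) = 1556 × 0.00287/2.02887 ≈ 2.20 m/s.
So the scatterer in a fluid is moving at 2.20 m/s toward the emitter.

2.20 m/s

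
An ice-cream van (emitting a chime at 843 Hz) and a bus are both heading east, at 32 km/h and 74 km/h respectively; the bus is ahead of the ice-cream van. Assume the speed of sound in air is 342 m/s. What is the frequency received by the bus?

32 km/h = 8.889 m/s; 74 km/h = 20.56 m/s.
The bus is ahead, so the ice-cream van is moving toward it while the bus is moving away from the ice-cream van.
With source approaching and observer receding, f' = f · (v − v_o)/(v − v_s).
f' = 843 × (342 − 20.56)/(342 − 8.889) = 843 × 321.44/333.11 ≈ 813 Hz.

813 Hz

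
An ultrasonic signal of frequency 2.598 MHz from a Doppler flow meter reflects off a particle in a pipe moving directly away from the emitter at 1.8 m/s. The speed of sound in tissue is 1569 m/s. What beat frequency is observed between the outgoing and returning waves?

The particle in a pipe first receives the wave as a moving observer: f₁ = f₀ · (v − u)/v = 2.598 × (1569 − 1.8)/1569 ≈ 2.59502 MHz.
The reflection then acts as a moving source: f₂ = f₁ · v/(v + u) ≈ 2.59205 MHz.
Beat frequency (with f₀ = 2598000 Hz): |f₂ − f₀| = 2u·f₀/(v + u) = 2 × 1.8 × 2598000/1570.8 ≈ 5954 Hz.

5954 Hz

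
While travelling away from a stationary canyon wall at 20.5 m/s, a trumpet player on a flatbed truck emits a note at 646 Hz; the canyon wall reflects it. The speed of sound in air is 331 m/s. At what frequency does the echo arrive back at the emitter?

571 Hz

The canyon wall receives the sound from a moving source: f₁ = f₀ · v/(v + v_e) = 646 × 331/351.5 ≈ 608 Hz.
On the return leg the trumpet player on a flatbed truck is a moving observer: f₂ = f₁ · (v − v_e)/v = 608 × 310.5/331 ≈ 571 Hz.
Equivalently f₂ = f₀ · (v − v_e)/(v + v_e).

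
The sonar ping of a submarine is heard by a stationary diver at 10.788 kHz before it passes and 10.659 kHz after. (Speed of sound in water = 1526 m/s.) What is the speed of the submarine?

f₁/f₂ = (v + v_s)/(v − v_s), so v_s = v · (f₁ − f₂)/(f₁ + f₂).
v_s = 1526 × (10.788 − 10.659)/(10.788 + 10.659) = 1526 × 0.129/21.447 ≈ 9.2 m/s.

9.2 m/s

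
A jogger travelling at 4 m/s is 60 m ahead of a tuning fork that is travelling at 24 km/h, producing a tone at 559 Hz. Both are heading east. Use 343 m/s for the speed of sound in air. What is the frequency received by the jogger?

563 Hz

24 km/h = 6.667 m/s.
The jogger is ahead, so the tuning fork is moving toward it while the jogger is moving away from the tuning fork.
General Doppler shift: f' = f · (v − v_o)/(v − v_s).
f' = 559 × (343 − 4)/(343 − 6.667) = 559 × 339/336.33 ≈ 563 Hz.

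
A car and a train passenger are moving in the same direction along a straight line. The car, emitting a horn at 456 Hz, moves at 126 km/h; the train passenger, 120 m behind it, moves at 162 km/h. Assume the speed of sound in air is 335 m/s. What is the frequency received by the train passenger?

126 km/h = 35 m/s; 162 km/h = 45 m/s.
The train passenger is behind, so the car is moving away from it while the train passenger is moving toward the car.
With source receding and observer approaching, f' = f · (v + v_o)/(v + v_s).
f' = 456 × (335 + 45)/(335 + 35) = 456 × 380/370 ≈ 468 Hz.

468 Hz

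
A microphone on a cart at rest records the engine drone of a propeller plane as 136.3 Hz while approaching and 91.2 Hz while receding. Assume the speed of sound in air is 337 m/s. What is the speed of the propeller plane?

67 m/s

f₁/f₂ = (v + v_s)/(v − v_s), so v_s = v · (f₁ − f₂)/(f₁ + f₂).
v_s = 337 × (136.3 − 91.2)/(136.3 + 91.2) = 337 × 45.1/227.5 ≈ 67 m/s.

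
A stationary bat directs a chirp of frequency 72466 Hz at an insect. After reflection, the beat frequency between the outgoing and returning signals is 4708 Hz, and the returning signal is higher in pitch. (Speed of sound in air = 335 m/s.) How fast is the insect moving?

Double Doppler shift off a moving reflector: f₂ = f₀ · (v + u)/(v − u) (u > 0 toward emitter).
Returning signal is higher, so f₂ = f₀ + Δf = 72466 + 4708 = 77174 Hz.
Rearranging, u = v · (f₂ − f₀)/(f₂ + f₀) = 335 × 4708/149640 ≈ 10.5 m/s.
So the insect is moving at 10.5 m/s toward the emitter.

10.5 m/s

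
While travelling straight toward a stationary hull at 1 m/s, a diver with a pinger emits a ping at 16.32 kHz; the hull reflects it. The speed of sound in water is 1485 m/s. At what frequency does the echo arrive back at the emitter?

16.34 kHz

The hull receives the sound from a moving source: f₁ = f₀ · v/(v − v_e) = 16.32 × 1485/1484 ≈ 16.33 kHz.
On the return leg the diver with a pinger is a moving observer: f₂ = f₁ · (v + v_e)/v = 16.33 × 1486/1485 ≈ 16.34 kHz.
Equivalently f₂ = f₀ · (v + v_e)/(v − v_e).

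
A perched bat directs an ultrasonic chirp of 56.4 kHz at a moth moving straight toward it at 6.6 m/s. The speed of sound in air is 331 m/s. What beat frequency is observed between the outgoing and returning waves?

The moth first receives the wave as a moving observer: f₁ = f₀ · (v + u)/v = 56.4 × (331 + 6.6)/331 ≈ 57.52 kHz.
The reflection then acts as a moving source: f₂ = f₁ · v/(v − u) ≈ 58.69 kHz.
Equivalently f₂ = f₀ · (v + u)/(v − u).
Beat frequency (with f₀ = 56400 Hz): |f₂ − f₀| = 2u·f₀/(v − u) = 2 × 6.6 × 56400/324.4 ≈ 2295 Hz.

2295 Hz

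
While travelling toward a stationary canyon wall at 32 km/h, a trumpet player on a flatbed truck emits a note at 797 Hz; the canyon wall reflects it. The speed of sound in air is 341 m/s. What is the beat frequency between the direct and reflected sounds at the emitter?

42.7 Hz

32 km/h = 8.889 m/s.
The canyon wall receives the sound from a moving source: f₁ = f₀ · v/(v − v_e) = 797 × 341/332.11 ≈ 818.3 Hz.
On the return leg the trumpet player on a flatbed truck is a moving observer: f₂ = f₁ · (v + v_e)/v = 818.3 × 349.89/341 ≈ 839.7 Hz.
Equivalently f₂ = f₀ · (v + v_e)/(v − v_e).
Beat against the emitted tone: |f₂ − f₀| = 2v_e·f₀/(v − v_e) = 2 × 8.889 × 797/332.11 ≈ 42.7 Hz.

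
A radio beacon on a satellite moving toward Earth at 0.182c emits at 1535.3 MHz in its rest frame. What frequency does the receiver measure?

Relativistic Doppler for frequency: f' = f₀ · √((1 + β)/(1 − β)).
f' = 1535.3 × √(1.1820/0.8180) = 1535.3 × 1.20208 ≈ 1845.5 MHz.

1845.5 MHz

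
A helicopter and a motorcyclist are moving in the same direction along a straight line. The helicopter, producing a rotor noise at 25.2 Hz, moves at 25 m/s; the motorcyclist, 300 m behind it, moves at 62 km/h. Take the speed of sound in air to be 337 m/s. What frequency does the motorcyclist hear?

62 km/h = 17.22 m/s.
The motorcyclist is behind, so the helicopter is moving away from it while the motorcyclist is moving toward the helicopter.
Both move, so f' = f · (v + v_o)/(v + v_s).
f' = 25.2 × (337 + 17.22)/(337 + 25) = 25.2 × 354.22/362 ≈ 24.7 Hz.

24.7 Hz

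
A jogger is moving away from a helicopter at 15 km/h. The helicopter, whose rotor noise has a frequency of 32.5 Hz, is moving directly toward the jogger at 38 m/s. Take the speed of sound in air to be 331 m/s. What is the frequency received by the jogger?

36.3 Hz

15 km/h = 4.167 m/s.
Both move, so f' = f · (v − v_o)/(v − v_s).
f' = 32.5 × (331 − 4.167)/(331 − 38) = 32.5 × 326.83/293 ≈ 36.3 Hz.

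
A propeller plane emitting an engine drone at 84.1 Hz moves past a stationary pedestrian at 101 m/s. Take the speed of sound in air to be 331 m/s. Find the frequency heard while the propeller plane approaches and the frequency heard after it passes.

Approaching: f₁ = f · v/(v − v_s) = 84.1 × 331/230 ≈ 121 Hz.
Receding: f₂ = f · v/(v + v_s) = 84.1 × 331/432 ≈ 64 Hz.

121 Hz approaching; 64 Hz receding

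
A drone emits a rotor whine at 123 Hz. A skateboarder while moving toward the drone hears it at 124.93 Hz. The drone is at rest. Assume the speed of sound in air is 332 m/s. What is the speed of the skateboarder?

5.2 m/s

f' = f · (v + v_o)/v ⇒ v_o = v · |f'/f − 1|.
v_o = 332 × |124.93/123 − 1| = 332 × 0.01569 ≈ 5.2 m/s.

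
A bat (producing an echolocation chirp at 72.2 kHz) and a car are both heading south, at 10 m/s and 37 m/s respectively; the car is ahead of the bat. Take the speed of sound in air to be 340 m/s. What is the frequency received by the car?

66.3 kHz

The car is ahead, so the bat is moving toward it while the car is moving away from the bat.
General Doppler shift: f' = f · (v − v_o)/(v − v_s).
f' = 72.2 × (340 − 37)/(340 − 10) = 72.2 × 303/330 ≈ 66.3 kHz.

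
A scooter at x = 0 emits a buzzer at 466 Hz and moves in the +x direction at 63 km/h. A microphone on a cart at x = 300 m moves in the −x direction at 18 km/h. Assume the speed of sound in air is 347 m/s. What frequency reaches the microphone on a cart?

63 km/h = 17.5 m/s; 18 km/h = 5 m/s.
The observer lies on the +x side, so the source is heading toward the observer and the observer is heading toward the source.
General Doppler shift: f' = f · (v + v_o)/(v − v_s).
f' = 466 × (347 + 5)/(347 − 17.5) = 466 × 352/329.5 ≈ 498 Hz.

498 Hz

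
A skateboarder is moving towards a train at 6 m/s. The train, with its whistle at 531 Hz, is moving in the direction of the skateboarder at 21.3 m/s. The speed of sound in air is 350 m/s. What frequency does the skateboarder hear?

With source approaching and observer approaching, f' = f · (v + v_o)/(v − v_s).
f' = 531 × (350 + 6)/(350 − 21.3) = 531 × 356/328.7 ≈ 575 Hz.

575 Hz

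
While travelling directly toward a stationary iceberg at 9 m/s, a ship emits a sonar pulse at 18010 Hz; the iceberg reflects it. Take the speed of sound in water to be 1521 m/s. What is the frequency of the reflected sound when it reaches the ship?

18224 Hz

The iceberg receives the sound from a moving source: f₁ = f₀ · v/(v − v_e) = 18010 × 1521/1512 ≈ 18117 Hz.
On the return leg the ship is a moving observer: f₂ = f₁ · (v + v_e)/v = 18117 × 1530/1521 ≈ 18224 Hz.
Equivalently f₂ = f₀ · (v + v_e)/(v − v_e).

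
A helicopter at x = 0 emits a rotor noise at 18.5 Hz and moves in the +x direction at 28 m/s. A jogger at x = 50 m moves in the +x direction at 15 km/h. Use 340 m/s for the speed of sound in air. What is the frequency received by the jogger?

19.9 Hz

15 km/h = 4.167 m/s.
The observer lies on the +x side, so the source is heading toward the observer and the observer is heading away from the source.
General Doppler shift: f' = f · (v − v_o)/(v − v_s).
f' = 18.5 × (340 − 4.167)/(340 − 28) = 18.5 × 335.83/312 ≈ 19.9 Hz.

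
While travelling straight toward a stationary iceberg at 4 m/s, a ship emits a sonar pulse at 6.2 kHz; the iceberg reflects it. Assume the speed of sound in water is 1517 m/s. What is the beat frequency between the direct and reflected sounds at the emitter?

32.8 Hz

The iceberg receives the sound from a moving source: f₁ = f₀ · v/(v − v_e) = 6.2 × 1517/1513 ≈ 6.2164 kHz.
On the return leg the ship is a moving observer: f₂ = f₁ · (v + v_e)/v = 6.2164 × 1521/1517 ≈ 6.2328 kHz.
Equivalently f₂ = f₀ · (v + v_e)/(v − v_e).
Beat against the emitted tone (with f₀ = 6200 Hz): |f₂ − f₀| = 2v_e·f₀/(v − v_e) = 2 × 4 × 6200/1513 ≈ 32.8 Hz.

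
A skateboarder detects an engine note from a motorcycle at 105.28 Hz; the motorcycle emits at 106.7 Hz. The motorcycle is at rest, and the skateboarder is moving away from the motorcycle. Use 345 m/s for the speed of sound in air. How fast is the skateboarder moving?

4.6 m/s

f' = f · (v − v_o)/v ⇒ v_o = v · |f'/f − 1|.
v_o = 345 × |105.28/106.7 − 1| = 345 × 0.01331 ≈ 4.6 m/s.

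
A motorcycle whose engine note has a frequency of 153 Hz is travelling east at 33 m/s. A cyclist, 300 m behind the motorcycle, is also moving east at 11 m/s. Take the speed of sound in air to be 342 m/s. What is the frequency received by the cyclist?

144 Hz

The cyclist is behind, so the motorcycle is moving away from it while the cyclist is moving toward the motorcycle.
With source receding and observer approaching, f' = f · (v + v_o)/(v + v_s).
f' = 153 × (342 + 11)/(342 + 33) = 153 × 353/375 ≈ 144 Hz.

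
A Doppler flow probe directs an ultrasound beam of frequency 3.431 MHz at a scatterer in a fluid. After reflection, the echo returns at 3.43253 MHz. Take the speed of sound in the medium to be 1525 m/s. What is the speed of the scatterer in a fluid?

0.34 m/s

Double Doppler shift off a moving reflector: f₂ = f₀ · (v + u)/(v − u) (u > 0 toward emitter).
Rearranging, u = v · (f₂ − f₀)/(f₂ + f₀) = 1525 × 0.00153/6.86353 ≈ 0.34 m/s.
So the scatterer in a fluid is moving at 0.34 m/s toward the emitter.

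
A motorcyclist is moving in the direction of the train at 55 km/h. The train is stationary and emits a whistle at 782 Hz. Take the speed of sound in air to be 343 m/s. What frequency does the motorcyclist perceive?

55 km/h = 15.28 m/s.
Moving observer, stationary source: f' = f · (v + v_o)/v.
f' = 782 × (343 + 15.28)/343 = 782 × 358.28/343 ≈ 817 Hz.

817 Hz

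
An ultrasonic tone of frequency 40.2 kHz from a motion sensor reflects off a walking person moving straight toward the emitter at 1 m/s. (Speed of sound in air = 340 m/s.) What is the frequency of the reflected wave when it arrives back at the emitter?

40.4 kHz

The walking person first receives the wave as a moving observer: f₁ = f₀ · (v + u)/v = 40.2 × (340 + 1)/340 ≈ 40.3 kHz.
The reflection then acts as a moving source: f₂ = f₁ · v/(v − u) ≈ 40.4 kHz.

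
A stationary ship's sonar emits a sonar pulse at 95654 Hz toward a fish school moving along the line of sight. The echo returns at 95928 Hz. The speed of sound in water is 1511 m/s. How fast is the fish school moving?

2.16 m/s

Double Doppler shift off a moving reflector: f₂ = f₀ · (v + u)/(v − u) (u > 0 toward emitter).
Rearranging, u = v · (f₂ − f₀)/(f₂ + f₀) = 1511 × 274/191582 ≈ 2.16 m/s.
So the fish school is moving at 2.16 m/s toward the emitter.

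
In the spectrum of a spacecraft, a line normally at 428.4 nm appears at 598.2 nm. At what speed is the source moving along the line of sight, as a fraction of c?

λ'/λ₀ = 1.3964 > 1 (redshift), so the source is receding.
λ'/λ₀ = √((1 + β)/(1 − β)) for a receding source ⇒ β = (r² − 1)/(r² + 1) with r = λ'/λ₀.
β = (1.9498 − 1)/(1.9498 + 1) ≈ 0.322.

0.322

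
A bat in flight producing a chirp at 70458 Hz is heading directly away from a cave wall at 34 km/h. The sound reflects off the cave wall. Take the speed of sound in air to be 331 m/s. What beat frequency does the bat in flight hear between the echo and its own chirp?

34 km/h = 9.444 m/s.
The cave wall receives the sound from a moving source: f₁ = f₀ · v/(v + v_e) = 70458 × 331/340.44 ≈ 68503 Hz.
On the return leg the bat in flight is a moving observer: f₂ = f₁ · (v − v_e)/v = 68503 × 321.56/331 ≈ 66549 Hz.
Equivalently f₂ = f₀ · (v − v_e)/(v + v_e).
Beat against the emitted tone: |f₂ − f₀| = 2v_e·f₀/(v + v_e) = 2 × 9.444 × 70458/340.44 ≈ 3909 Hz.

3909 Hz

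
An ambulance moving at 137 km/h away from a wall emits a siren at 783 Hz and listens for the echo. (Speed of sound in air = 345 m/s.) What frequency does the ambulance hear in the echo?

627 Hz

137 km/h = 38.06 m/s.
The wall receives the sound from a moving source: f₁ = f₀ · v/(v + v_e) = 783 × 345/383.06 ≈ 705 Hz.
On the return leg the ambulance is a moving observer: f₂ = f₁ · (v − v_e)/v = 705 × 306.94/345 ≈ 627 Hz.
Equivalently f₂ = f₀ · (v − v_e)/(v + v_e).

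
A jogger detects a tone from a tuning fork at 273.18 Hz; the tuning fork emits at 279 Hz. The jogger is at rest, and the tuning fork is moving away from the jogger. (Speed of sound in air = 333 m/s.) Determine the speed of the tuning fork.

7.1 m/s

f' = f · v/(v + v_s) ⇒ v_s = v · |1 − f/f'|.
v_s = 333 × |1 − 279/273.18| = 333 × 0.0213 ≈ 7.1 m/s.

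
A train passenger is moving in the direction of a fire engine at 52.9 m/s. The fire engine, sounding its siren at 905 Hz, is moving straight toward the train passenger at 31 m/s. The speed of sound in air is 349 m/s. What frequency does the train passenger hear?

With source approaching and observer approaching, f' = f · (v + v_o)/(v − v_s).
f' = 905 × (349 + 52.9)/(349 − 31) = 905 × 401.9/318 ≈ 1144 Hz.

1144 Hz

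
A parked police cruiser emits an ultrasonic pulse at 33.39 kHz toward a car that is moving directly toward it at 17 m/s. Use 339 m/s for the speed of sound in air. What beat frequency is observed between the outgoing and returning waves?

3526 Hz

The car first receives the wave as a moving observer: f₁ = f₀ · (v + u)/v = 33.39 × (339 + 17)/339 ≈ 35.06 kHz.
The reflection then acts as a moving source: f₂ = f₁ · v/(v − u) ≈ 36.92 kHz.
Beat frequency (with f₀ = 33390 Hz): |f₂ − f₀| = 2u·f₀/(v − u) = 2 × 17 × 33390/322 ≈ 3526 Hz.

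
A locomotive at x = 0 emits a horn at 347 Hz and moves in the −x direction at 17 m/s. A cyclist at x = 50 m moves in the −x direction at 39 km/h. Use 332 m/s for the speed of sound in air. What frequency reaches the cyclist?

341 Hz

39 km/h = 10.83 m/s.
The observer lies on the +x side, so the source is heading away from the observer and the observer is heading toward the source.
With source receding and observer approaching, f' = f · (v + v_o)/(v + v_s).
f' = 347 × (332 + 10.83)/(332 + 17) = 347 × 342.83/349 ≈ 341 Hz.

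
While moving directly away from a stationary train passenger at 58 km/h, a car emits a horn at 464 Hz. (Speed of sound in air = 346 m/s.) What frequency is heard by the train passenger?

443 Hz

58 km/h = 16.11 m/s.
Moving source, stationary observer: f' = f · v/(v + v_s) since the source is receding.
f' = 464 × 346/(346 + 16.11) = 464 × 346/362.1 ≈ 443 Hz.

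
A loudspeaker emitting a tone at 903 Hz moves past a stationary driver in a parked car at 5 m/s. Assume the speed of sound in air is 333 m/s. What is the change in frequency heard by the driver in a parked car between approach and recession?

Approaching: f₁ = f · v/(v − v_s) = 903 × 333/328 ≈ 916.8 Hz.
Receding: f₂ = f · v/(v + v_s) = 903 × 333/338 ≈ 889.6 Hz.
Drop: f₁ − f₂ = 2f·v·v_s/(v² − v_s²) = 2 × 903 × 333 × 5/(333² − 5²) ≈ 27.1 Hz.

27.1 Hz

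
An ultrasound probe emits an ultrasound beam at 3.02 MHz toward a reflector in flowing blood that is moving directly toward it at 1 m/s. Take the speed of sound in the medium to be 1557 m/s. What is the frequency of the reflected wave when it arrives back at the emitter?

3.024 MHz

The reflector in flowing blood first receives the wave as a moving observer: f₁ = f₀ · (v + u)/v = 3.02 × (1557 + 1)/1557 ≈ 3.022 MHz.
The reflection then acts as a moving source: f₂ = f₁ · v/(v − u) ≈ 3.024 MHz.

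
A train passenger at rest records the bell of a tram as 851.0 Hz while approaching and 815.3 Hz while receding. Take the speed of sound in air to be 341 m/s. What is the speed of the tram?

7.3 m/s

f₁/f₂ = (v + v_s)/(v − v_s), so v_s = v · (f₁ − f₂)/(f₁ + f₂).
v_s = 341 × (851.0 − 815.3)/(851.0 + 815.3) = 341 × 35.7/1666.3 ≈ 7.3 m/s.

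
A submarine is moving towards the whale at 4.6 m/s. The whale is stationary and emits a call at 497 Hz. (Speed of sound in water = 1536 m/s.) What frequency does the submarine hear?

Only the observer moves, toward the source, so f' = f · (v + v_o)/v.
f' = 497 × (1536 + 4.6)/1536 = 497 × 1540.6/1536 ≈ 498 Hz.

498 Hz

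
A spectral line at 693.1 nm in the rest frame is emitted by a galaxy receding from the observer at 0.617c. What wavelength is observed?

Relativistic Doppler for wavelength: λ' = λ₀ · √((1 + β)/(1 − β)).
λ' = 693.1 × √(1.6170/0.3830) = 693.1 × 2.05473 ≈ 1424.1 nm.

1424.1 nm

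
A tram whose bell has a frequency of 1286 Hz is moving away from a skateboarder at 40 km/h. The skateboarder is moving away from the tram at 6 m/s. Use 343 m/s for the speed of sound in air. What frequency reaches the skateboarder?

40 km/h = 11.11 m/s.
General Doppler shift: f' = f · (v − v_o)/(v + v_s).
f' = 1286 × (343 − 6)/(343 + 11.11) = 1286 × 337/354.11 ≈ 1224 Hz.

1224 Hz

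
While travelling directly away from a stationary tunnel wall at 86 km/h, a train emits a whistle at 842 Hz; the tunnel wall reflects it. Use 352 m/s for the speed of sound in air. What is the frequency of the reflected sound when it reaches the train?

735 Hz

86 km/h = 23.89 m/s.
The tunnel wall receives the sound from a moving source: f₁ = f₀ · v/(v + v_e) = 842 × 352/375.89 ≈ 788 Hz.
On the return leg the train is a moving observer: f₂ = f₁ · (v − v_e)/v = 788 × 328.11/352 ≈ 735 Hz.
Equivalently f₂ = f₀ · (v − v_e)/(v + v_e).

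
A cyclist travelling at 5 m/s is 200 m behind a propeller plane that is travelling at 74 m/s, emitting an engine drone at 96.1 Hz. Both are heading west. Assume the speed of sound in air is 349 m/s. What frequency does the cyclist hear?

80 Hz

The cyclist is behind, so the propeller plane is moving away from it while the cyclist is moving toward the propeller plane.
General Doppler shift: f' = f · (v + v_o)/(v + v_s).
f' = 96.1 × (349 + 5)/(349 + 74) = 96.1 × 354/423 ≈ 80 Hz.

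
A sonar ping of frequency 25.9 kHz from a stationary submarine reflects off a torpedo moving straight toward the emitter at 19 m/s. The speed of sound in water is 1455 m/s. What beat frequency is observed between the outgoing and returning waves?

The torpedo first receives the wave as a moving observer: f₁ = f₀ · (v + u)/v = 25.9 × (1455 + 19)/1455 ≈ 26.238 kHz.
On reflection it acts as a source moving toward the stationary detector: f₂ = f₁ · v/(v − u) = 26.238 × 1455/1436 ≈ 26.585 kHz.
Equivalently f₂ = f₀ · (v + u)/(v − u).
Beat frequency (with f₀ = 25900 Hz): |f₂ − f₀| = 2u·f₀/(v − u) = 2 × 19 × 25900/1436 ≈ 685 Hz.

685 Hz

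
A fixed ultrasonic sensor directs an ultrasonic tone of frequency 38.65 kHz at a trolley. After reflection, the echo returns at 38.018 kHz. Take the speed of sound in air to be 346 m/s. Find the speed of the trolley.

Double Doppler shift off a moving reflector: f₂ = f₀ · (v + u)/(v − u) (u > 0 toward emitter).
Rearranging, u = v · (f₂ − f₀)/(f₂ + f₀) = 346 × -0.632/76.668 ≈ -2.85 m/s.
So the trolley is moving at 2.85 m/s away from the emitter.

2.85 m/s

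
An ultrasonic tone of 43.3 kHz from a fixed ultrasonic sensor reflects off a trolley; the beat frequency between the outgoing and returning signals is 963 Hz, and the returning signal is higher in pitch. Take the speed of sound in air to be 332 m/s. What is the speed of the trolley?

3.7 m/s

Double Doppler shift off a moving reflector: f₂ = f₀ · (v + u)/(v − u) (u > 0 toward emitter).
Returning signal is higher, so f₂ = f₀ + Δf = 43300 + 963 = 44263 Hz.
Rearranging, u = v · (f₂ − f₀)/(f₂ + f₀) = 332 × 963/87563 ≈ 3.7 m/s.
So the trolley is moving at 3.7 m/s toward the emitter.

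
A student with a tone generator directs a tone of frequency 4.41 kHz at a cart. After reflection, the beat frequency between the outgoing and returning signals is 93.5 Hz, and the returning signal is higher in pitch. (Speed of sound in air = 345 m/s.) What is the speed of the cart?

Double Doppler shift off a moving reflector: f₂ = f₀ · (v + u)/(v − u) (u > 0 toward emitter).
Returning signal is higher, so f₂ = f₀ + Δf = 4410 + 93.5 = 4503.5 Hz.
Rearranging, u = v · (f₂ − f₀)/(f₂ + f₀) = 345 × 93.5/8913.5 ≈ 3.6 m/s.
So the cart is moving at 3.6 m/s toward the emitter.

3.6 m/s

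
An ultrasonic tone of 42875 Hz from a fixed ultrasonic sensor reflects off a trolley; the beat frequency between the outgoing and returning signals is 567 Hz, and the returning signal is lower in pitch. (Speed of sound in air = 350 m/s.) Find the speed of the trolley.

Double Doppler shift off a moving reflector: f₂ = f₀ · (v + u)/(v − u) (u > 0 toward emitter).
Returning signal is lower, so f₂ = f₀ − Δf = 42875 − 567 = 42308 Hz.
Rearranging, u = v · (f₂ − f₀)/(f₂ + f₀) = 350 × -567/85183 ≈ -2.33 m/s.
So the trolley is moving at 2.33 m/s away from the emitter.

2.33 m/s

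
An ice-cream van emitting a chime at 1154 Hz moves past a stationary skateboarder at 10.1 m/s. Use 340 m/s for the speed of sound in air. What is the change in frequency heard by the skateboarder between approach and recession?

68.6 Hz

Approaching: f₁ = f · v/(v − v_s) = 1154 × 340/329.9 ≈ 1189.3 Hz.
Receding: f₂ = f · v/(v + v_s) = 1154 × 340/350.1 ≈ 1120.7 Hz.
Drop: f₁ − f₂ = 2f·v·v_s/(v² − v_s²) = 2 × 1154 × 340 × 10.1/(340² − 10.1²) ≈ 68.6 Hz.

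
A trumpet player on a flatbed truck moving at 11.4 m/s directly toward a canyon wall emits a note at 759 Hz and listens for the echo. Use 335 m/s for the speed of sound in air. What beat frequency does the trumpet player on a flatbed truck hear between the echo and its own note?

53.5 Hz

The canyon wall receives the sound from a moving source: f₁ = f₀ · v/(v − v_e) = 759 × 335/323.6 ≈ 785.7 Hz.
On the return leg the trumpet player on a flatbed truck is a moving observer: f₂ = f₁ · (v + v_e)/v = 785.7 × 346.4/335 ≈ 812.5 Hz.
Beat against the emitted tone: |f₂ − f₀| = 2v_e·f₀/(v − v_e) = 2 × 11.4 × 759/323.6 ≈ 53.5 Hz.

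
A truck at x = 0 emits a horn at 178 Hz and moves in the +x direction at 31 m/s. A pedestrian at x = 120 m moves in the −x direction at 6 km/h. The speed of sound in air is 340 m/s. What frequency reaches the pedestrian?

6 km/h = 1.667 m/s.
The observer lies on the +x side, so the source is heading toward the observer and the observer is heading toward the source.
Both move, so f' = f · (v + v_o)/(v − v_s).
f' = 178 × (340 + 1.667)/(340 − 31) = 178 × 341.67/309 ≈ 197 Hz.

197 Hz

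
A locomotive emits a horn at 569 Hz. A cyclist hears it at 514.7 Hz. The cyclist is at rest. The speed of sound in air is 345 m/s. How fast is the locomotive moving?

f' < f, so the locomotive is receding.
f' = f · v/(v + v_s) ⇒ v_s = v · |1 − f/f'|.
v_s = 345 × |1 − 569/514.7| = 345 × 0.1055 ≈ 36 m/s.

36 m/s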